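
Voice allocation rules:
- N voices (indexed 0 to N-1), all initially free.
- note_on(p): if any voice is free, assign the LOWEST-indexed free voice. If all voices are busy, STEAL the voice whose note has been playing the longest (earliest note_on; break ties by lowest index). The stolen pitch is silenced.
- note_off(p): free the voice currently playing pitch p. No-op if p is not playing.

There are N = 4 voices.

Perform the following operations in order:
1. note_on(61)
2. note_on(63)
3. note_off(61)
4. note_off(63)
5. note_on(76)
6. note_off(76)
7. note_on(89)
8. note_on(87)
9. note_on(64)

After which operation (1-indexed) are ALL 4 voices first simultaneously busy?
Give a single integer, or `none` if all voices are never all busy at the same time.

Op 1: note_on(61): voice 0 is free -> assigned | voices=[61 - - -]
Op 2: note_on(63): voice 1 is free -> assigned | voices=[61 63 - -]
Op 3: note_off(61): free voice 0 | voices=[- 63 - -]
Op 4: note_off(63): free voice 1 | voices=[- - - -]
Op 5: note_on(76): voice 0 is free -> assigned | voices=[76 - - -]
Op 6: note_off(76): free voice 0 | voices=[- - - -]
Op 7: note_on(89): voice 0 is free -> assigned | voices=[89 - - -]
Op 8: note_on(87): voice 1 is free -> assigned | voices=[89 87 - -]
Op 9: note_on(64): voice 2 is free -> assigned | voices=[89 87 64 -]

Answer: none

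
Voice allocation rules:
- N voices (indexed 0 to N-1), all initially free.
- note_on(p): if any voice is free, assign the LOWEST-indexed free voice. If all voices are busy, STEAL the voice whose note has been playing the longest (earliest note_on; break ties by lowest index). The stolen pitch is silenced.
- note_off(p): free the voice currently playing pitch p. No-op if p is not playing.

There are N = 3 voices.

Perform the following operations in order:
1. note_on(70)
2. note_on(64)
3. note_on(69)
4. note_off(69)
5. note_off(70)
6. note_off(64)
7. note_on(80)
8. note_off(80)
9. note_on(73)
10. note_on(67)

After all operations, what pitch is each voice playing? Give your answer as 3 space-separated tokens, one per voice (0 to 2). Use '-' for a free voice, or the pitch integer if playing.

Op 1: note_on(70): voice 0 is free -> assigned | voices=[70 - -]
Op 2: note_on(64): voice 1 is free -> assigned | voices=[70 64 -]
Op 3: note_on(69): voice 2 is free -> assigned | voices=[70 64 69]
Op 4: note_off(69): free voice 2 | voices=[70 64 -]
Op 5: note_off(70): free voice 0 | voices=[- 64 -]
Op 6: note_off(64): free voice 1 | voices=[- - -]
Op 7: note_on(80): voice 0 is free -> assigned | voices=[80 - -]
Op 8: note_off(80): free voice 0 | voices=[- - -]
Op 9: note_on(73): voice 0 is free -> assigned | voices=[73 - -]
Op 10: note_on(67): voice 1 is free -> assigned | voices=[73 67 -]

Answer: 73 67 -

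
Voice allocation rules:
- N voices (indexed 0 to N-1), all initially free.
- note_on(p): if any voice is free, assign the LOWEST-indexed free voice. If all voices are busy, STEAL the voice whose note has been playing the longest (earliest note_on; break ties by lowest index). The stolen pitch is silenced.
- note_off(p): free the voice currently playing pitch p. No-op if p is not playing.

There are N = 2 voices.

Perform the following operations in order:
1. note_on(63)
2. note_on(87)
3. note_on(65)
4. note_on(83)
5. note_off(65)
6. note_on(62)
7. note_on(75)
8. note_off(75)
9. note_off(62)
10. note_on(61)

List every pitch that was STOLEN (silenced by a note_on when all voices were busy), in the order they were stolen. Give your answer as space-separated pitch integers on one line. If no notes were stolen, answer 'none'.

Answer: 63 87 83

Derivation:
Op 1: note_on(63): voice 0 is free -> assigned | voices=[63 -]
Op 2: note_on(87): voice 1 is free -> assigned | voices=[63 87]
Op 3: note_on(65): all voices busy, STEAL voice 0 (pitch 63, oldest) -> assign | voices=[65 87]
Op 4: note_on(83): all voices busy, STEAL voice 1 (pitch 87, oldest) -> assign | voices=[65 83]
Op 5: note_off(65): free voice 0 | voices=[- 83]
Op 6: note_on(62): voice 0 is free -> assigned | voices=[62 83]
Op 7: note_on(75): all voices busy, STEAL voice 1 (pitch 83, oldest) -> assign | voices=[62 75]
Op 8: note_off(75): free voice 1 | voices=[62 -]
Op 9: note_off(62): free voice 0 | voices=[- -]
Op 10: note_on(61): voice 0 is free -> assigned | voices=[61 -]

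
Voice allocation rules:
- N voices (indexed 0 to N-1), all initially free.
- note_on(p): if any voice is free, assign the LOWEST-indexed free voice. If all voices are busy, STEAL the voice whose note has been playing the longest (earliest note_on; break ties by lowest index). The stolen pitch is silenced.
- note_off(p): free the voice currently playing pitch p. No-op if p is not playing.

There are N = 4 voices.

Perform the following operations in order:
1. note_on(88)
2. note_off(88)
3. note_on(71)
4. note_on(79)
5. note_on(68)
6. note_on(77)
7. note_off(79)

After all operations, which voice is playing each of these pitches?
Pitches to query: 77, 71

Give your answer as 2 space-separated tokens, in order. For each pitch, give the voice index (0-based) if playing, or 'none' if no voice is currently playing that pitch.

Op 1: note_on(88): voice 0 is free -> assigned | voices=[88 - - -]
Op 2: note_off(88): free voice 0 | voices=[- - - -]
Op 3: note_on(71): voice 0 is free -> assigned | voices=[71 - - -]
Op 4: note_on(79): voice 1 is free -> assigned | voices=[71 79 - -]
Op 5: note_on(68): voice 2 is free -> assigned | voices=[71 79 68 -]
Op 6: note_on(77): voice 3 is free -> assigned | voices=[71 79 68 77]
Op 7: note_off(79): free voice 1 | voices=[71 - 68 77]

Answer: 3 0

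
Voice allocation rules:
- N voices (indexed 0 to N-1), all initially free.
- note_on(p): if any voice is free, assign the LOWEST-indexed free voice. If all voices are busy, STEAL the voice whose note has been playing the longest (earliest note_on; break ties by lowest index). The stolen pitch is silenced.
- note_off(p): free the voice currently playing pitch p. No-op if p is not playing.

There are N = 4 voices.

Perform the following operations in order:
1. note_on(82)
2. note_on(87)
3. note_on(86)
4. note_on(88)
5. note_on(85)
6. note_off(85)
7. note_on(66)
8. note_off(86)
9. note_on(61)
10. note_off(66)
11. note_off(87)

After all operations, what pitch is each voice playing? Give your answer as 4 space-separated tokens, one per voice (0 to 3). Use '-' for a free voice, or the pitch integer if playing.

Answer: - - 61 88

Derivation:
Op 1: note_on(82): voice 0 is free -> assigned | voices=[82 - - -]
Op 2: note_on(87): voice 1 is free -> assigned | voices=[82 87 - -]
Op 3: note_on(86): voice 2 is free -> assigned | voices=[82 87 86 -]
Op 4: note_on(88): voice 3 is free -> assigned | voices=[82 87 86 88]
Op 5: note_on(85): all voices busy, STEAL voice 0 (pitch 82, oldest) -> assign | voices=[85 87 86 88]
Op 6: note_off(85): free voice 0 | voices=[- 87 86 88]
Op 7: note_on(66): voice 0 is free -> assigned | voices=[66 87 86 88]
Op 8: note_off(86): free voice 2 | voices=[66 87 - 88]
Op 9: note_on(61): voice 2 is free -> assigned | voices=[66 87 61 88]
Op 10: note_off(66): free voice 0 | voices=[- 87 61 88]
Op 11: note_off(87): free voice 1 | voices=[- - 61 88]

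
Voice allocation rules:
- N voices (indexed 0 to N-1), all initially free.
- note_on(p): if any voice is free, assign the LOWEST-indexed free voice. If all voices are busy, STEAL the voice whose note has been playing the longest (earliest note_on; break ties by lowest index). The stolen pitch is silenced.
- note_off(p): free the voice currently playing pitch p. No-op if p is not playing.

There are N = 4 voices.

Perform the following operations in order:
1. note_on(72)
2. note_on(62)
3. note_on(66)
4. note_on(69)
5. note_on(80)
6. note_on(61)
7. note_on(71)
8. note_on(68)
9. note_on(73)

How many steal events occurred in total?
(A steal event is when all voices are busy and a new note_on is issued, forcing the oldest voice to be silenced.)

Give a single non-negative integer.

Answer: 5

Derivation:
Op 1: note_on(72): voice 0 is free -> assigned | voices=[72 - - -]
Op 2: note_on(62): voice 1 is free -> assigned | voices=[72 62 - -]
Op 3: note_on(66): voice 2 is free -> assigned | voices=[72 62 66 -]
Op 4: note_on(69): voice 3 is free -> assigned | voices=[72 62 66 69]
Op 5: note_on(80): all voices busy, STEAL voice 0 (pitch 72, oldest) -> assign | voices=[80 62 66 69]
Op 6: note_on(61): all voices busy, STEAL voice 1 (pitch 62, oldest) -> assign | voices=[80 61 66 69]
Op 7: note_on(71): all voices busy, STEAL voice 2 (pitch 66, oldest) -> assign | voices=[80 61 71 69]
Op 8: note_on(68): all voices busy, STEAL voice 3 (pitch 69, oldest) -> assign | voices=[80 61 71 68]
Op 9: note_on(73): all voices busy, STEAL voice 0 (pitch 80, oldest) -> assign | voices=[73 61 71 68]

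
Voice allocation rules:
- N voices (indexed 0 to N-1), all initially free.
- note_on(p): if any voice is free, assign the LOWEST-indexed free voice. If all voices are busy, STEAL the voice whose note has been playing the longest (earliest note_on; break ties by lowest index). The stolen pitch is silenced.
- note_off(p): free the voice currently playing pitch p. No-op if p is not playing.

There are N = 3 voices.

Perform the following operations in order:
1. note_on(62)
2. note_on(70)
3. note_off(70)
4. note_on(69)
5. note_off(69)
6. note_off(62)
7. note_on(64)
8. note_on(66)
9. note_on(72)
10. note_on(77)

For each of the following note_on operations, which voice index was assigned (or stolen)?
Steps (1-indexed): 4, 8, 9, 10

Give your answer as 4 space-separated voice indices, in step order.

Op 1: note_on(62): voice 0 is free -> assigned | voices=[62 - -]
Op 2: note_on(70): voice 1 is free -> assigned | voices=[62 70 -]
Op 3: note_off(70): free voice 1 | voices=[62 - -]
Op 4: note_on(69): voice 1 is free -> assigned | voices=[62 69 -]
Op 5: note_off(69): free voice 1 | voices=[62 - -]
Op 6: note_off(62): free voice 0 | voices=[- - -]
Op 7: note_on(64): voice 0 is free -> assigned | voices=[64 - -]
Op 8: note_on(66): voice 1 is free -> assigned | voices=[64 66 -]
Op 9: note_on(72): voice 2 is free -> assigned | voices=[64 66 72]
Op 10: note_on(77): all voices busy, STEAL voice 0 (pitch 64, oldest) -> assign | voices=[77 66 72]

Answer: 1 1 2 0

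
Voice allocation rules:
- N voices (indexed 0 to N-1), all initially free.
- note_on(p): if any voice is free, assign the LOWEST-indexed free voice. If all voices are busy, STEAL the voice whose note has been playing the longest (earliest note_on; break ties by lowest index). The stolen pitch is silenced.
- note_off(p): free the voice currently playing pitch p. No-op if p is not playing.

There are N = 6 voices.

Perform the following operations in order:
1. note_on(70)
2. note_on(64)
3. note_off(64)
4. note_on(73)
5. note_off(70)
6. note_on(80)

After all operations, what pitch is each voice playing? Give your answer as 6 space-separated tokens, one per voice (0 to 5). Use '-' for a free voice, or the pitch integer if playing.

Op 1: note_on(70): voice 0 is free -> assigned | voices=[70 - - - - -]
Op 2: note_on(64): voice 1 is free -> assigned | voices=[70 64 - - - -]
Op 3: note_off(64): free voice 1 | voices=[70 - - - - -]
Op 4: note_on(73): voice 1 is free -> assigned | voices=[70 73 - - - -]
Op 5: note_off(70): free voice 0 | voices=[- 73 - - - -]
Op 6: note_on(80): voice 0 is free -> assigned | voices=[80 73 - - - -]

Answer: 80 73 - - - -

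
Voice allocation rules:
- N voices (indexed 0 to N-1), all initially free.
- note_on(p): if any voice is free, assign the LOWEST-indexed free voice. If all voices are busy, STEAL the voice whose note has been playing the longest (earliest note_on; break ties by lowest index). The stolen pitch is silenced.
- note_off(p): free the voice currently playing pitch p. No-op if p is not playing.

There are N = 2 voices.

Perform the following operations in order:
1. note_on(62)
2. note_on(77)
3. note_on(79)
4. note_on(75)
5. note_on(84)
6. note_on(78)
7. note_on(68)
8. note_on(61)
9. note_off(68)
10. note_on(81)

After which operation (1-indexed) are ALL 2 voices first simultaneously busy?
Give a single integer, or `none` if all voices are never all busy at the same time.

Answer: 2

Derivation:
Op 1: note_on(62): voice 0 is free -> assigned | voices=[62 -]
Op 2: note_on(77): voice 1 is free -> assigned | voices=[62 77]
Op 3: note_on(79): all voices busy, STEAL voice 0 (pitch 62, oldest) -> assign | voices=[79 77]
Op 4: note_on(75): all voices busy, STEAL voice 1 (pitch 77, oldest) -> assign | voices=[79 75]
Op 5: note_on(84): all voices busy, STEAL voice 0 (pitch 79, oldest) -> assign | voices=[84 75]
Op 6: note_on(78): all voices busy, STEAL voice 1 (pitch 75, oldest) -> assign | voices=[84 78]
Op 7: note_on(68): all voices busy, STEAL voice 0 (pitch 84, oldest) -> assign | voices=[68 78]
Op 8: note_on(61): all voices busy, STEAL voice 1 (pitch 78, oldest) -> assign | voices=[68 61]
Op 9: note_off(68): free voice 0 | voices=[- 61]
Op 10: note_on(81): voice 0 is free -> assigned | voices=[81 61]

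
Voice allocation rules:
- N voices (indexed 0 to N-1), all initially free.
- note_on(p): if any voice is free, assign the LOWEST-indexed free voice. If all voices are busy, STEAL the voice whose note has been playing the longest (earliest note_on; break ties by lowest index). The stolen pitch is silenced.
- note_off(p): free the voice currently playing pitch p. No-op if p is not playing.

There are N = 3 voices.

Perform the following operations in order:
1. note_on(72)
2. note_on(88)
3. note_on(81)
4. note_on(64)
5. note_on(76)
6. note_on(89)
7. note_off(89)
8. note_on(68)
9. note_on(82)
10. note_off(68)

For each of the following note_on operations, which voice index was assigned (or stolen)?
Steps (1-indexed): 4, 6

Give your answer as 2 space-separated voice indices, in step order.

Answer: 0 2

Derivation:
Op 1: note_on(72): voice 0 is free -> assigned | voices=[72 - -]
Op 2: note_on(88): voice 1 is free -> assigned | voices=[72 88 -]
Op 3: note_on(81): voice 2 is free -> assigned | voices=[72 88 81]
Op 4: note_on(64): all voices busy, STEAL voice 0 (pitch 72, oldest) -> assign | voices=[64 88 81]
Op 5: note_on(76): all voices busy, STEAL voice 1 (pitch 88, oldest) -> assign | voices=[64 76 81]
Op 6: note_on(89): all voices busy, STEAL voice 2 (pitch 81, oldest) -> assign | voices=[64 76 89]
Op 7: note_off(89): free voice 2 | voices=[64 76 -]
Op 8: note_on(68): voice 2 is free -> assigned | voices=[64 76 68]
Op 9: note_on(82): all voices busy, STEAL voice 0 (pitch 64, oldest) -> assign | voices=[82 76 68]
Op 10: note_off(68): free voice 2 | voices=[82 76 -]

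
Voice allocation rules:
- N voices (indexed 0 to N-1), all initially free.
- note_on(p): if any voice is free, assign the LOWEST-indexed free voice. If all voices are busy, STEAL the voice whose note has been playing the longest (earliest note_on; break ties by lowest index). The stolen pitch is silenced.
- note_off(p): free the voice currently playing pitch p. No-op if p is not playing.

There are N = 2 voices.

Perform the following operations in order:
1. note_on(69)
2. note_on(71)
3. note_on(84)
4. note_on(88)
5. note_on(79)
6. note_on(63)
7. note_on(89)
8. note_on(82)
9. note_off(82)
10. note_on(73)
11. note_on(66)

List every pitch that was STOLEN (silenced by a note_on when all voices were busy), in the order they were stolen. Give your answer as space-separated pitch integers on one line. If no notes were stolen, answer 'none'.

Op 1: note_on(69): voice 0 is free -> assigned | voices=[69 -]
Op 2: note_on(71): voice 1 is free -> assigned | voices=[69 71]
Op 3: note_on(84): all voices busy, STEAL voice 0 (pitch 69, oldest) -> assign | voices=[84 71]
Op 4: note_on(88): all voices busy, STEAL voice 1 (pitch 71, oldest) -> assign | voices=[84 88]
Op 5: note_on(79): all voices busy, STEAL voice 0 (pitch 84, oldest) -> assign | voices=[79 88]
Op 6: note_on(63): all voices busy, STEAL voice 1 (pitch 88, oldest) -> assign | voices=[79 63]
Op 7: note_on(89): all voices busy, STEAL voice 0 (pitch 79, oldest) -> assign | voices=[89 63]
Op 8: note_on(82): all voices busy, STEAL voice 1 (pitch 63, oldest) -> assign | voices=[89 82]
Op 9: note_off(82): free voice 1 | voices=[89 -]
Op 10: note_on(73): voice 1 is free -> assigned | voices=[89 73]
Op 11: note_on(66): all voices busy, STEAL voice 0 (pitch 89, oldest) -> assign | voices=[66 73]

Answer: 69 71 84 88 79 63 89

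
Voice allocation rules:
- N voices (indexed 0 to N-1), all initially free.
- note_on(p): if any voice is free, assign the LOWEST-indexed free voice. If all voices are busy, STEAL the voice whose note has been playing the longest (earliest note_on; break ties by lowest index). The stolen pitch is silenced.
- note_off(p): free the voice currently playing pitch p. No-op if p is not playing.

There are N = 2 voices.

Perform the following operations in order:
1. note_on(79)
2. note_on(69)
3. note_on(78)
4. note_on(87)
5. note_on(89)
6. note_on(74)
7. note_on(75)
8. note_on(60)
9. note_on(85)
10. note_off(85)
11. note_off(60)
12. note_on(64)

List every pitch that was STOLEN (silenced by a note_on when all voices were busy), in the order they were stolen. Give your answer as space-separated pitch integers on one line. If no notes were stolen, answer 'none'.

Answer: 79 69 78 87 89 74 75

Derivation:
Op 1: note_on(79): voice 0 is free -> assigned | voices=[79 -]
Op 2: note_on(69): voice 1 is free -> assigned | voices=[79 69]
Op 3: note_on(78): all voices busy, STEAL voice 0 (pitch 79, oldest) -> assign | voices=[78 69]
Op 4: note_on(87): all voices busy, STEAL voice 1 (pitch 69, oldest) -> assign | voices=[78 87]
Op 5: note_on(89): all voices busy, STEAL voice 0 (pitch 78, oldest) -> assign | voices=[89 87]
Op 6: note_on(74): all voices busy, STEAL voice 1 (pitch 87, oldest) -> assign | voices=[89 74]
Op 7: note_on(75): all voices busy, STEAL voice 0 (pitch 89, oldest) -> assign | voices=[75 74]
Op 8: note_on(60): all voices busy, STEAL voice 1 (pitch 74, oldest) -> assign | voices=[75 60]
Op 9: note_on(85): all voices busy, STEAL voice 0 (pitch 75, oldest) -> assign | voices=[85 60]
Op 10: note_off(85): free voice 0 | voices=[- 60]
Op 11: note_off(60): free voice 1 | voices=[- -]
Op 12: note_on(64): voice 0 is free -> assigned | voices=[64 -]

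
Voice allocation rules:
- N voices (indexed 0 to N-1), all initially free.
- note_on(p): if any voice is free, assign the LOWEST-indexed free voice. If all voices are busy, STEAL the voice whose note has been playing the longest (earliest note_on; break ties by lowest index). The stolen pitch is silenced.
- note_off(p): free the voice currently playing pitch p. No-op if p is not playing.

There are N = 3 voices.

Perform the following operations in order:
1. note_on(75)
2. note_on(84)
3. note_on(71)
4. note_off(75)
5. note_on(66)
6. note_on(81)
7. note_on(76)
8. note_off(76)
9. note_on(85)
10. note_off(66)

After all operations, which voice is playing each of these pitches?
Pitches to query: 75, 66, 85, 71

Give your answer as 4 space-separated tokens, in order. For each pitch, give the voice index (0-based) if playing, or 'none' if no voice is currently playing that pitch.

Op 1: note_on(75): voice 0 is free -> assigned | voices=[75 - -]
Op 2: note_on(84): voice 1 is free -> assigned | voices=[75 84 -]
Op 3: note_on(71): voice 2 is free -> assigned | voices=[75 84 71]
Op 4: note_off(75): free voice 0 | voices=[- 84 71]
Op 5: note_on(66): voice 0 is free -> assigned | voices=[66 84 71]
Op 6: note_on(81): all voices busy, STEAL voice 1 (pitch 84, oldest) -> assign | voices=[66 81 71]
Op 7: note_on(76): all voices busy, STEAL voice 2 (pitch 71, oldest) -> assign | voices=[66 81 76]
Op 8: note_off(76): free voice 2 | voices=[66 81 -]
Op 9: note_on(85): voice 2 is free -> assigned | voices=[66 81 85]
Op 10: note_off(66): free voice 0 | voices=[- 81 85]

Answer: none none 2 none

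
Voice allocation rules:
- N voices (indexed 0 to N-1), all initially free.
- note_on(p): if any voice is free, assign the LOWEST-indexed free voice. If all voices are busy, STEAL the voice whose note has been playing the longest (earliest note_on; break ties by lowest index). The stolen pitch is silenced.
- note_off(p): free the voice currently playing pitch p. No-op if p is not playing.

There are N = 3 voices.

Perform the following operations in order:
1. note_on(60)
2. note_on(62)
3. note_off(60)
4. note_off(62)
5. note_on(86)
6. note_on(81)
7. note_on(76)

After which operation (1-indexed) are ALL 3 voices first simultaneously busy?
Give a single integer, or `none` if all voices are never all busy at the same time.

Op 1: note_on(60): voice 0 is free -> assigned | voices=[60 - -]
Op 2: note_on(62): voice 1 is free -> assigned | voices=[60 62 -]
Op 3: note_off(60): free voice 0 | voices=[- 62 -]
Op 4: note_off(62): free voice 1 | voices=[- - -]
Op 5: note_on(86): voice 0 is free -> assigned | voices=[86 - -]
Op 6: note_on(81): voice 1 is free -> assigned | voices=[86 81 -]
Op 7: note_on(76): voice 2 is free -> assigned | voices=[86 81 76]

Answer: 7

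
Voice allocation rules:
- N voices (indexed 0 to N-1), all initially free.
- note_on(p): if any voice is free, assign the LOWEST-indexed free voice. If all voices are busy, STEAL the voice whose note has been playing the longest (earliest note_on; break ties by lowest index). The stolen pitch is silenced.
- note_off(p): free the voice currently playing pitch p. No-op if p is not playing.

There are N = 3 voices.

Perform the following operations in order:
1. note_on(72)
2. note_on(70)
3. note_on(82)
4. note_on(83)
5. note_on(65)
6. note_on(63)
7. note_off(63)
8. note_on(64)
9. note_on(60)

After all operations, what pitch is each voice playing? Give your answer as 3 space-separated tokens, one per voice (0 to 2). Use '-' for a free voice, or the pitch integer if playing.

Answer: 60 65 64

Derivation:
Op 1: note_on(72): voice 0 is free -> assigned | voices=[72 - -]
Op 2: note_on(70): voice 1 is free -> assigned | voices=[72 70 -]
Op 3: note_on(82): voice 2 is free -> assigned | voices=[72 70 82]
Op 4: note_on(83): all voices busy, STEAL voice 0 (pitch 72, oldest) -> assign | voices=[83 70 82]
Op 5: note_on(65): all voices busy, STEAL voice 1 (pitch 70, oldest) -> assign | voices=[83 65 82]
Op 6: note_on(63): all voices busy, STEAL voice 2 (pitch 82, oldest) -> assign | voices=[83 65 63]
Op 7: note_off(63): free voice 2 | voices=[83 65 -]
Op 8: note_on(64): voice 2 is free -> assigned | voices=[83 65 64]
Op 9: note_on(60): all voices busy, STEAL voice 0 (pitch 83, oldest) -> assign | voices=[60 65 64]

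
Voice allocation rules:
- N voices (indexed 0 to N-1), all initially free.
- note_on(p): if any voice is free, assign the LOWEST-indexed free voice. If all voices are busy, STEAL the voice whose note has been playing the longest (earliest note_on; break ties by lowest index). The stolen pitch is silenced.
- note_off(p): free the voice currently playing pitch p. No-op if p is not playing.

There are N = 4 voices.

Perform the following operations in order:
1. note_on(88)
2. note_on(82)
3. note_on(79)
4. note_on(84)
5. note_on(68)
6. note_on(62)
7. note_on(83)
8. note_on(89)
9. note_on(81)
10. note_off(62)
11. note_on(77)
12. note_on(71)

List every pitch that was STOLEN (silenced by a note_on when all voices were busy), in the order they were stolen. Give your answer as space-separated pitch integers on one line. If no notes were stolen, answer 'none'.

Op 1: note_on(88): voice 0 is free -> assigned | voices=[88 - - -]
Op 2: note_on(82): voice 1 is free -> assigned | voices=[88 82 - -]
Op 3: note_on(79): voice 2 is free -> assigned | voices=[88 82 79 -]
Op 4: note_on(84): voice 3 is free -> assigned | voices=[88 82 79 84]
Op 5: note_on(68): all voices busy, STEAL voice 0 (pitch 88, oldest) -> assign | voices=[68 82 79 84]
Op 6: note_on(62): all voices busy, STEAL voice 1 (pitch 82, oldest) -> assign | voices=[68 62 79 84]
Op 7: note_on(83): all voices busy, STEAL voice 2 (pitch 79, oldest) -> assign | voices=[68 62 83 84]
Op 8: note_on(89): all voices busy, STEAL voice 3 (pitch 84, oldest) -> assign | voices=[68 62 83 89]
Op 9: note_on(81): all voices busy, STEAL voice 0 (pitch 68, oldest) -> assign | voices=[81 62 83 89]
Op 10: note_off(62): free voice 1 | voices=[81 - 83 89]
Op 11: note_on(77): voice 1 is free -> assigned | voices=[81 77 83 89]
Op 12: note_on(71): all voices busy, STEAL voice 2 (pitch 83, oldest) -> assign | voices=[81 77 71 89]

Answer: 88 82 79 84 68 83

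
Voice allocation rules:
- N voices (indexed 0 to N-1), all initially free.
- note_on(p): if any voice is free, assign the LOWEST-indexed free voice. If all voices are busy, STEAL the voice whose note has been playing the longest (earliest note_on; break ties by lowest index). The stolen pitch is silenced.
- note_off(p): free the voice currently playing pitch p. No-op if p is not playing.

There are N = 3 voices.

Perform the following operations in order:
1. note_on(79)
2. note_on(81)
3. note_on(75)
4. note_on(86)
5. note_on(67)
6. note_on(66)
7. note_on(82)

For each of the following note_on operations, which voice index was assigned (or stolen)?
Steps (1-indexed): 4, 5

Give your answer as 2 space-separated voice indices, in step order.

Answer: 0 1

Derivation:
Op 1: note_on(79): voice 0 is free -> assigned | voices=[79 - -]
Op 2: note_on(81): voice 1 is free -> assigned | voices=[79 81 -]
Op 3: note_on(75): voice 2 is free -> assigned | voices=[79 81 75]
Op 4: note_on(86): all voices busy, STEAL voice 0 (pitch 79, oldest) -> assign | voices=[86 81 75]
Op 5: note_on(67): all voices busy, STEAL voice 1 (pitch 81, oldest) -> assign | voices=[86 67 75]
Op 6: note_on(66): all voices busy, STEAL voice 2 (pitch 75, oldest) -> assign | voices=[86 67 66]
Op 7: note_on(82): all voices busy, STEAL voice 0 (pitch 86, oldest) -> assign | voices=[82 67 66]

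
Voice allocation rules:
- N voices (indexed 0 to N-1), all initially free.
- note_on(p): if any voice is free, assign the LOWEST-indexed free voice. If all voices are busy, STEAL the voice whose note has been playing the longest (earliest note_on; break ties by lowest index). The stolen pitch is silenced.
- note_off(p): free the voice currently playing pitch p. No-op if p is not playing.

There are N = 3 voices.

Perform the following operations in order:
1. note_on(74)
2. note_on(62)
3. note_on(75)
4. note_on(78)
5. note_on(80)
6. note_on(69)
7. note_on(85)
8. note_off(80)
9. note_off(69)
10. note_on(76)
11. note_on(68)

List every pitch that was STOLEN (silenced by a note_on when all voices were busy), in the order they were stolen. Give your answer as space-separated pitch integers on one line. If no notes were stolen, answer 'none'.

Answer: 74 62 75 78

Derivation:
Op 1: note_on(74): voice 0 is free -> assigned | voices=[74 - -]
Op 2: note_on(62): voice 1 is free -> assigned | voices=[74 62 -]
Op 3: note_on(75): voice 2 is free -> assigned | voices=[74 62 75]
Op 4: note_on(78): all voices busy, STEAL voice 0 (pitch 74, oldest) -> assign | voices=[78 62 75]
Op 5: note_on(80): all voices busy, STEAL voice 1 (pitch 62, oldest) -> assign | voices=[78 80 75]
Op 6: note_on(69): all voices busy, STEAL voice 2 (pitch 75, oldest) -> assign | voices=[78 80 69]
Op 7: note_on(85): all voices busy, STEAL voice 0 (pitch 78, oldest) -> assign | voices=[85 80 69]
Op 8: note_off(80): free voice 1 | voices=[85 - 69]
Op 9: note_off(69): free voice 2 | voices=[85 - -]
Op 10: note_on(76): voice 1 is free -> assigned | voices=[85 76 -]
Op 11: note_on(68): voice 2 is free -> assigned | voices=[85 76 68]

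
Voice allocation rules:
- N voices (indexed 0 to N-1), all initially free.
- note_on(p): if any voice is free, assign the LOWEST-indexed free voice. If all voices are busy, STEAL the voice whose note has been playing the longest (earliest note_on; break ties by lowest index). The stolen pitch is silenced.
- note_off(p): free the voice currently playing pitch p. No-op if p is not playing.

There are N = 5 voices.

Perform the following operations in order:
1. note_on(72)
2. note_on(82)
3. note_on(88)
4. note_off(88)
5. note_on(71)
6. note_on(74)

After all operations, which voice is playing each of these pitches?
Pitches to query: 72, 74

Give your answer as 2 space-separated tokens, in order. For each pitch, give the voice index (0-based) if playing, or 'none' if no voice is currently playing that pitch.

Answer: 0 3

Derivation:
Op 1: note_on(72): voice 0 is free -> assigned | voices=[72 - - - -]
Op 2: note_on(82): voice 1 is free -> assigned | voices=[72 82 - - -]
Op 3: note_on(88): voice 2 is free -> assigned | voices=[72 82 88 - -]
Op 4: note_off(88): free voice 2 | voices=[72 82 - - -]
Op 5: note_on(71): voice 2 is free -> assigned | voices=[72 82 71 - -]
Op 6: note_on(74): voice 3 is free -> assigned | voices=[72 82 71 74 -]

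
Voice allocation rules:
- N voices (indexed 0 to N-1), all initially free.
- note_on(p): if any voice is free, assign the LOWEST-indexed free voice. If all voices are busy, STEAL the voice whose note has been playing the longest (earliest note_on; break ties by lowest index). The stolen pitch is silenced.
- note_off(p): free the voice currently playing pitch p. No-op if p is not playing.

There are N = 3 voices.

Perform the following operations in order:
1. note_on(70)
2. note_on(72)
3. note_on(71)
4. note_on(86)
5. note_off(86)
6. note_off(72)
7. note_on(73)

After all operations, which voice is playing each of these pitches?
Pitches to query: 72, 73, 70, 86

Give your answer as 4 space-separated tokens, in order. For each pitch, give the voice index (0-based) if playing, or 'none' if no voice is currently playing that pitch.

Answer: none 0 none none

Derivation:
Op 1: note_on(70): voice 0 is free -> assigned | voices=[70 - -]
Op 2: note_on(72): voice 1 is free -> assigned | voices=[70 72 -]
Op 3: note_on(71): voice 2 is free -> assigned | voices=[70 72 71]
Op 4: note_on(86): all voices busy, STEAL voice 0 (pitch 70, oldest) -> assign | voices=[86 72 71]
Op 5: note_off(86): free voice 0 | voices=[- 72 71]
Op 6: note_off(72): free voice 1 | voices=[- - 71]
Op 7: note_on(73): voice 0 is free -> assigned | voices=[73 - 71]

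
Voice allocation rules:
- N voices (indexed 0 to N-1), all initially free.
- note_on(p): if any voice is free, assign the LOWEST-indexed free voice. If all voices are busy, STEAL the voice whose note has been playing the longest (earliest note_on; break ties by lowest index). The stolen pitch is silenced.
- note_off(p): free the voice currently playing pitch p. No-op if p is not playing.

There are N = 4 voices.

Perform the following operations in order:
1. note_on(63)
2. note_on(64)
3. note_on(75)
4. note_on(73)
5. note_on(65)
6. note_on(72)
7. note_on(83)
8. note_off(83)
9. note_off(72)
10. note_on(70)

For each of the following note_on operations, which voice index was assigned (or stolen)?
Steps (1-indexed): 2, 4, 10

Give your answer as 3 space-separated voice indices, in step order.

Answer: 1 3 1

Derivation:
Op 1: note_on(63): voice 0 is free -> assigned | voices=[63 - - -]
Op 2: note_on(64): voice 1 is free -> assigned | voices=[63 64 - -]
Op 3: note_on(75): voice 2 is free -> assigned | voices=[63 64 75 -]
Op 4: note_on(73): voice 3 is free -> assigned | voices=[63 64 75 73]
Op 5: note_on(65): all voices busy, STEAL voice 0 (pitch 63, oldest) -> assign | voices=[65 64 75 73]
Op 6: note_on(72): all voices busy, STEAL voice 1 (pitch 64, oldest) -> assign | voices=[65 72 75 73]
Op 7: note_on(83): all voices busy, STEAL voice 2 (pitch 75, oldest) -> assign | voices=[65 72 83 73]
Op 8: note_off(83): free voice 2 | voices=[65 72 - 73]
Op 9: note_off(72): free voice 1 | voices=[65 - - 73]
Op 10: note_on(70): voice 1 is free -> assigned | voices=[65 70 - 73]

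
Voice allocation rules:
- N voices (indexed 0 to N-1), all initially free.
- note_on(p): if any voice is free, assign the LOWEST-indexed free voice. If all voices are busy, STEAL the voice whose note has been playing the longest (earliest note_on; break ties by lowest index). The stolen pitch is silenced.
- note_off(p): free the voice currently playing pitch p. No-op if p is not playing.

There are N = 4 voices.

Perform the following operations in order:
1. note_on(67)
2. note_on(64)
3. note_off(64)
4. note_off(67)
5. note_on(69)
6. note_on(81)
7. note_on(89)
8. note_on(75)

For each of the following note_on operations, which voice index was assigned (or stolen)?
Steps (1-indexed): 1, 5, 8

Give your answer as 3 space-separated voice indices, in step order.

Answer: 0 0 3

Derivation:
Op 1: note_on(67): voice 0 is free -> assigned | voices=[67 - - -]
Op 2: note_on(64): voice 1 is free -> assigned | voices=[67 64 - -]
Op 3: note_off(64): free voice 1 | voices=[67 - - -]
Op 4: note_off(67): free voice 0 | voices=[- - - -]
Op 5: note_on(69): voice 0 is free -> assigned | voices=[69 - - -]
Op 6: note_on(81): voice 1 is free -> assigned | voices=[69 81 - -]
Op 7: note_on(89): voice 2 is free -> assigned | voices=[69 81 89 -]
Op 8: note_on(75): voice 3 is free -> assigned | voices=[69 81 89 75]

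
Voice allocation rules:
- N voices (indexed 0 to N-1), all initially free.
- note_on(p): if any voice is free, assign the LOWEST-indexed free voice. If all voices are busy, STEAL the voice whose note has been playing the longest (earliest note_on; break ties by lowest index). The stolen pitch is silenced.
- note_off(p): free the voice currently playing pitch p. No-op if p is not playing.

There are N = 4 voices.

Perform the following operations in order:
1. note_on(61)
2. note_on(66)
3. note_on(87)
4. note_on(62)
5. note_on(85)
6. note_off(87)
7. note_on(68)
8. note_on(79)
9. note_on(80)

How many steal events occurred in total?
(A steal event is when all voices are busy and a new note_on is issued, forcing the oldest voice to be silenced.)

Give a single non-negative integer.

Answer: 3

Derivation:
Op 1: note_on(61): voice 0 is free -> assigned | voices=[61 - - -]
Op 2: note_on(66): voice 1 is free -> assigned | voices=[61 66 - -]
Op 3: note_on(87): voice 2 is free -> assigned | voices=[61 66 87 -]
Op 4: note_on(62): voice 3 is free -> assigned | voices=[61 66 87 62]
Op 5: note_on(85): all voices busy, STEAL voice 0 (pitch 61, oldest) -> assign | voices=[85 66 87 62]
Op 6: note_off(87): free voice 2 | voices=[85 66 - 62]
Op 7: note_on(68): voice 2 is free -> assigned | voices=[85 66 68 62]
Op 8: note_on(79): all voices busy, STEAL voice 1 (pitch 66, oldest) -> assign | voices=[85 79 68 62]
Op 9: note_on(80): all voices busy, STEAL voice 3 (pitch 62, oldest) -> assign | voices=[85 79 68 80]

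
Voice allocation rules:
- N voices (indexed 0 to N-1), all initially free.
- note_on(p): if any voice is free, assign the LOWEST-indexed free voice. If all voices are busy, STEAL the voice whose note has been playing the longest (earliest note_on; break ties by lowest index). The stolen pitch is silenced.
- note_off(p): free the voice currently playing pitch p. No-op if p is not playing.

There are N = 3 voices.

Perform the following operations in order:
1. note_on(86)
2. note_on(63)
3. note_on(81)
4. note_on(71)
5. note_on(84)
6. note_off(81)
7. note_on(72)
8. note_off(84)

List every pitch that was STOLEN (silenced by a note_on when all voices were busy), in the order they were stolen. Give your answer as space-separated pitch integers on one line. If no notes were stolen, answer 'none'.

Op 1: note_on(86): voice 0 is free -> assigned | voices=[86 - -]
Op 2: note_on(63): voice 1 is free -> assigned | voices=[86 63 -]
Op 3: note_on(81): voice 2 is free -> assigned | voices=[86 63 81]
Op 4: note_on(71): all voices busy, STEAL voice 0 (pitch 86, oldest) -> assign | voices=[71 63 81]
Op 5: note_on(84): all voices busy, STEAL voice 1 (pitch 63, oldest) -> assign | voices=[71 84 81]
Op 6: note_off(81): free voice 2 | voices=[71 84 -]
Op 7: note_on(72): voice 2 is free -> assigned | voices=[71 84 72]
Op 8: note_off(84): free voice 1 | voices=[71 - 72]

Answer: 86 63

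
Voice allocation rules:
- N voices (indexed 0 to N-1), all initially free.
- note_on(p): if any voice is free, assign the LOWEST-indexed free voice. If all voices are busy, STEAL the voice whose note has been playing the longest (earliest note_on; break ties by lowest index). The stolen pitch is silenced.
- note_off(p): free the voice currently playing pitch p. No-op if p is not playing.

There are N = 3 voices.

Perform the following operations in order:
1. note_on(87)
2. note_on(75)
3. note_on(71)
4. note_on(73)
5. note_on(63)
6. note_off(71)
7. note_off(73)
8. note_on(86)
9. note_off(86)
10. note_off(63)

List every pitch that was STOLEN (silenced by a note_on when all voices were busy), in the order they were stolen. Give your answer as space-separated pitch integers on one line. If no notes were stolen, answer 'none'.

Op 1: note_on(87): voice 0 is free -> assigned | voices=[87 - -]
Op 2: note_on(75): voice 1 is free -> assigned | voices=[87 75 -]
Op 3: note_on(71): voice 2 is free -> assigned | voices=[87 75 71]
Op 4: note_on(73): all voices busy, STEAL voice 0 (pitch 87, oldest) -> assign | voices=[73 75 71]
Op 5: note_on(63): all voices busy, STEAL voice 1 (pitch 75, oldest) -> assign | voices=[73 63 71]
Op 6: note_off(71): free voice 2 | voices=[73 63 -]
Op 7: note_off(73): free voice 0 | voices=[- 63 -]
Op 8: note_on(86): voice 0 is free -> assigned | voices=[86 63 -]
Op 9: note_off(86): free voice 0 | voices=[- 63 -]
Op 10: note_off(63): free voice 1 | voices=[- - -]

Answer: 87 75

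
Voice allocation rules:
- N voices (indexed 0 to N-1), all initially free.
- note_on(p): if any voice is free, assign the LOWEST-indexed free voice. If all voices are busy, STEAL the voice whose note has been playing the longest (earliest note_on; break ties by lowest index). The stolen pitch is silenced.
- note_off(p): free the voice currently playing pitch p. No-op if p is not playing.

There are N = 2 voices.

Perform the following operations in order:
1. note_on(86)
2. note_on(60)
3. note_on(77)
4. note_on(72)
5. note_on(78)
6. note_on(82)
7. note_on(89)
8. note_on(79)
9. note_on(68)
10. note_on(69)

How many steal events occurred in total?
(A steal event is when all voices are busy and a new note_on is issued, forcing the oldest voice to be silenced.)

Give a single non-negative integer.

Answer: 8

Derivation:
Op 1: note_on(86): voice 0 is free -> assigned | voices=[86 -]
Op 2: note_on(60): voice 1 is free -> assigned | voices=[86 60]
Op 3: note_on(77): all voices busy, STEAL voice 0 (pitch 86, oldest) -> assign | voices=[77 60]
Op 4: note_on(72): all voices busy, STEAL voice 1 (pitch 60, oldest) -> assign | voices=[77 72]
Op 5: note_on(78): all voices busy, STEAL voice 0 (pitch 77, oldest) -> assign | voices=[78 72]
Op 6: note_on(82): all voices busy, STEAL voice 1 (pitch 72, oldest) -> assign | voices=[78 82]
Op 7: note_on(89): all voices busy, STEAL voice 0 (pitch 78, oldest) -> assign | voices=[89 82]
Op 8: note_on(79): all voices busy, STEAL voice 1 (pitch 82, oldest) -> assign | voices=[89 79]
Op 9: note_on(68): all voices busy, STEAL voice 0 (pitch 89, oldest) -> assign | voices=[68 79]
Op 10: note_on(69): all voices busy, STEAL voice 1 (pitch 79, oldest) -> assign | voices=[68 69]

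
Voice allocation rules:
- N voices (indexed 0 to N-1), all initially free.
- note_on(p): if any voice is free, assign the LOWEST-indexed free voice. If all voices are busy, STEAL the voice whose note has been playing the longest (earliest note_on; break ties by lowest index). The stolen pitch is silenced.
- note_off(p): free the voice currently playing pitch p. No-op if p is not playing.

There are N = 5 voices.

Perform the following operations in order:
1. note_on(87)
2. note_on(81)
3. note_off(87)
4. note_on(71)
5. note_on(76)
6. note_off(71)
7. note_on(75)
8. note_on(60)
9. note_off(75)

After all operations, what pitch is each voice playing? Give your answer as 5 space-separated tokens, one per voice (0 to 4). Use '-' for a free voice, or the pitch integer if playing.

Answer: - 81 76 60 -

Derivation:
Op 1: note_on(87): voice 0 is free -> assigned | voices=[87 - - - -]
Op 2: note_on(81): voice 1 is free -> assigned | voices=[87 81 - - -]
Op 3: note_off(87): free voice 0 | voices=[- 81 - - -]
Op 4: note_on(71): voice 0 is free -> assigned | voices=[71 81 - - -]
Op 5: note_on(76): voice 2 is free -> assigned | voices=[71 81 76 - -]
Op 6: note_off(71): free voice 0 | voices=[- 81 76 - -]
Op 7: note_on(75): voice 0 is free -> assigned | voices=[75 81 76 - -]
Op 8: note_on(60): voice 3 is free -> assigned | voices=[75 81 76 60 -]
Op 9: note_off(75): free voice 0 | voices=[- 81 76 60 -]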